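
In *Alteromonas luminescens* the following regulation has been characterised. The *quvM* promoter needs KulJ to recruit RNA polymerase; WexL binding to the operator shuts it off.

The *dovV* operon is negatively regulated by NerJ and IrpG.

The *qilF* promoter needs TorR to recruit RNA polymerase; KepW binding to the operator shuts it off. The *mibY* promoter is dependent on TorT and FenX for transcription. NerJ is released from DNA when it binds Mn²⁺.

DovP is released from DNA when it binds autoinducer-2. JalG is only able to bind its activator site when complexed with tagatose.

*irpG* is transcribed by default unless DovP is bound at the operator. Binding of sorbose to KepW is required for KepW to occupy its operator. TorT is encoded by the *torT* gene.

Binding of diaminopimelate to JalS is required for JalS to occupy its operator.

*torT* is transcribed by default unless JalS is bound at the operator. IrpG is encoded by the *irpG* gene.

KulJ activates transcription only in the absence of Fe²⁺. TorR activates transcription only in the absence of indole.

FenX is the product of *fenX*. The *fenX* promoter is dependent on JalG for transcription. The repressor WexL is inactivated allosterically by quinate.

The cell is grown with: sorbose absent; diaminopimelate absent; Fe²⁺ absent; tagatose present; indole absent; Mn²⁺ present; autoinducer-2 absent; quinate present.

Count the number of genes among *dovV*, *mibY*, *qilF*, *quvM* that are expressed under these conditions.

4

Mn²⁺ is present, so NerJ is inactive.
Autoinducer-2 is absent, so DovP is active.
With repressor DovP bound, *irpG* is not transcribed.
So IrpG is not produced.
With no repressor bound, *dovV* is transcribed.
→ *dovV* is ON.
Diaminopimelate is absent, so JalS is inactive.
With no repressor bound, *torT* is transcribed.
So TorT is produced and active.
Tagatose is present, so JalG is active.
No repressor is bound and JalG is active, so *fenX* is transcribed.
So FenX is produced and active.
No repressor is bound and TorT and FenX are active, so *mibY* is transcribed.
→ *mibY* is ON.
Sorbose is absent, so KepW is inactive.
Indole is absent, so TorR is active.
No repressor is bound and TorR is active, so *qilF* is transcribed.
→ *qilF* is ON.
Fe²⁺ is absent, so KulJ is active.
Quinate is present, so WexL is inactive.
No repressor is bound and KulJ is active, so *quvM* is transcribed.
→ *quvM* is ON.
4 of the 4 genes are transcribed.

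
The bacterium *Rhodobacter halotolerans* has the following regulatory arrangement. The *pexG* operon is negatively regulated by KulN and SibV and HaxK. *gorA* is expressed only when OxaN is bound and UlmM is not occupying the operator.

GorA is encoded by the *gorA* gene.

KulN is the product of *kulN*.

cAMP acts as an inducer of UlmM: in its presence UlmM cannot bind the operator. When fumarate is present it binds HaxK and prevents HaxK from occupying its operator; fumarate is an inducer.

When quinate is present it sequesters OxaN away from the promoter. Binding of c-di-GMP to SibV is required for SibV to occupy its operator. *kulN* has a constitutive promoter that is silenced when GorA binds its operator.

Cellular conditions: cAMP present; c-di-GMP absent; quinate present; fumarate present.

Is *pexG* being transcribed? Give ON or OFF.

cAMP is present, so UlmM is inactive.
Quinate is present, so OxaN is inactive.
Required activator OxaN is absent, so *gorA* is not transcribed.
So GorA is not produced.
With no repressor bound, *kulN* is transcribed.
So KulN is produced and active.
c-di-GMP is absent, so SibV is inactive.
Fumarate is present, so HaxK is inactive.
With repressor KulN bound, *pexG* is not transcribed.

OFF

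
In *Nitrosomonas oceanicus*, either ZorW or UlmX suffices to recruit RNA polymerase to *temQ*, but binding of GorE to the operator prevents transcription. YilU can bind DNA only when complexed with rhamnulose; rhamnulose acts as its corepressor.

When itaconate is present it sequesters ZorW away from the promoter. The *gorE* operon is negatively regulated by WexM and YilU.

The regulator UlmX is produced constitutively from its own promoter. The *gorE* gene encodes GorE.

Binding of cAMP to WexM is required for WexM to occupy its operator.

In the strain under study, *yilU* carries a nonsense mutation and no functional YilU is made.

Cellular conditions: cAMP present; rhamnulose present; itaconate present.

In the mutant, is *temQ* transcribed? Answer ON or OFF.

Itaconate is present, so ZorW is inactive.
UlmX is produced constitutively and is active.
cAMP is present, so WexM is active.
YilU is non-functional in this strain, so it has no effect.
With repressor WexM bound, *gorE* is not transcribed.
So GorE is not produced.
Activator UlmX is present, so *temQ* is transcribed.

ON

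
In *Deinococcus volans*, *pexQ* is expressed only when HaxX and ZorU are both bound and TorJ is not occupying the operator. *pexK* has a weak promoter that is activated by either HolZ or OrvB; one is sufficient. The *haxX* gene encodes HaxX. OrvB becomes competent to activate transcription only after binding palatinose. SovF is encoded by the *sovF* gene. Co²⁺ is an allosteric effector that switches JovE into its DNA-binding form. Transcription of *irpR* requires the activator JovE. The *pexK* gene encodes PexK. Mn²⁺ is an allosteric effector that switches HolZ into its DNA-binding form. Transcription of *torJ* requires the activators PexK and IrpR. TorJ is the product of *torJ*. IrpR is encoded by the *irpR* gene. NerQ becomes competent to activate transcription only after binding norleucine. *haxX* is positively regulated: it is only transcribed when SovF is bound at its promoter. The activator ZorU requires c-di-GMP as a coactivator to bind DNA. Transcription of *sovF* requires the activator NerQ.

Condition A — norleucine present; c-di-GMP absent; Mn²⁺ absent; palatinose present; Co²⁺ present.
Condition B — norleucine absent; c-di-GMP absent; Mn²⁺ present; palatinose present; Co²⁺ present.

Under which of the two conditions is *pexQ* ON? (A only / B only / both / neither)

Condition A:
Norleucine is present, so NerQ is active.
No repressor is bound and NerQ is active, so *sovF* is transcribed.
So SovF is produced and active.
No repressor is bound and SovF is active, so *haxX* is transcribed.
So HaxX is produced and active.
c-di-GMP is absent, so ZorU is inactive.
Mn²⁺ is absent, so HolZ is inactive.
Palatinose is present, so OrvB is active.
Activator OrvB is present, so *pexK* is transcribed.
So PexK is produced and active.
Co²⁺ is present, so JovE is active.
No repressor is bound and JovE is active, so *irpR* is transcribed.
So IrpR is produced and active.
No repressor is bound and PexK and IrpR are active, so *torJ* is transcribed.
So TorJ is produced and active.
With repressor TorJ bound, *pexQ* is not transcribed.
→ *pexQ* is OFF in A.
Condition B:
Norleucine is absent, so NerQ is inactive.
Required activator NerQ is absent, so *sovF* is not transcribed.
So SovF is not produced.
Required activator SovF is absent, so *haxX* is not transcribed.
So HaxX is not produced.
c-di-GMP is absent, so ZorU is inactive.
Mn²⁺ is present, so HolZ is active.
Palatinose is present, so OrvB is active.
Activator HolZ is present, so *pexK* is transcribed.
So PexK is produced and active.
Co²⁺ is present, so JovE is active.
No repressor is bound and JovE is active, so *irpR* is transcribed.
So IrpR is produced and active.
No repressor is bound and PexK and IrpR are active, so *torJ* is transcribed.
So TorJ is produced and active.
With repressor TorJ bound, *pexQ* is not transcribed.
→ *pexQ* is OFF in B.

neither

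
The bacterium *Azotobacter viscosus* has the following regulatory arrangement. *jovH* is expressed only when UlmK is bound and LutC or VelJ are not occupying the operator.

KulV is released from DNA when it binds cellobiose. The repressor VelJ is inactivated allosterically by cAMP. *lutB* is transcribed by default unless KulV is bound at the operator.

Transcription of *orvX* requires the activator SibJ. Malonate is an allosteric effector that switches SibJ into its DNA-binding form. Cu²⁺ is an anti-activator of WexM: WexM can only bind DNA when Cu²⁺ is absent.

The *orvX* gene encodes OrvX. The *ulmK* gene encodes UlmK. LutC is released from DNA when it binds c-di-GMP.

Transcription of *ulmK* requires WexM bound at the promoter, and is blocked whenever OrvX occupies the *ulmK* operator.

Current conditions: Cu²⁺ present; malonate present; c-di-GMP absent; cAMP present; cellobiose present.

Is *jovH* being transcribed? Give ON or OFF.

Malonate is present, so SibJ is active.
No repressor is bound and SibJ is active, so *orvX* is transcribed.
So OrvX is produced and active.
Cu²⁺ is present, so WexM is inactive.
With repressor OrvX bound, *ulmK* is not transcribed.
So UlmK is not produced.
c-di-GMP is absent, so LutC is active.
cAMP is present, so VelJ is inactive.
With repressor LutC bound, *jovH* is not transcribed.

OFF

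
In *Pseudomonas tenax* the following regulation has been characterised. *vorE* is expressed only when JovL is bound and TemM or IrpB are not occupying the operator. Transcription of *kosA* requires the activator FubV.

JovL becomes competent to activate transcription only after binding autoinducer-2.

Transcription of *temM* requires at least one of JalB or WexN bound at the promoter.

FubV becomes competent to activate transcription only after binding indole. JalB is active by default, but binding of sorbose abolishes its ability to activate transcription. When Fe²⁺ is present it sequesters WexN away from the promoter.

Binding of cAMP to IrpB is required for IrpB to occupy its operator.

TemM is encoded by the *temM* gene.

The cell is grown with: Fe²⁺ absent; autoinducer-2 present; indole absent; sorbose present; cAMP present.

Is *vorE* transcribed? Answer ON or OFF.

Sorbose is present, so JalB is inactive.
Fe²⁺ is absent, so WexN is active.
Activator WexN is present, so *temM* is transcribed.
So TemM is produced and active.
cAMP is present, so IrpB is active.
Autoinducer-2 is present, so JovL is active.
With repressor TemM bound, *vorE* is not transcribed.

OFF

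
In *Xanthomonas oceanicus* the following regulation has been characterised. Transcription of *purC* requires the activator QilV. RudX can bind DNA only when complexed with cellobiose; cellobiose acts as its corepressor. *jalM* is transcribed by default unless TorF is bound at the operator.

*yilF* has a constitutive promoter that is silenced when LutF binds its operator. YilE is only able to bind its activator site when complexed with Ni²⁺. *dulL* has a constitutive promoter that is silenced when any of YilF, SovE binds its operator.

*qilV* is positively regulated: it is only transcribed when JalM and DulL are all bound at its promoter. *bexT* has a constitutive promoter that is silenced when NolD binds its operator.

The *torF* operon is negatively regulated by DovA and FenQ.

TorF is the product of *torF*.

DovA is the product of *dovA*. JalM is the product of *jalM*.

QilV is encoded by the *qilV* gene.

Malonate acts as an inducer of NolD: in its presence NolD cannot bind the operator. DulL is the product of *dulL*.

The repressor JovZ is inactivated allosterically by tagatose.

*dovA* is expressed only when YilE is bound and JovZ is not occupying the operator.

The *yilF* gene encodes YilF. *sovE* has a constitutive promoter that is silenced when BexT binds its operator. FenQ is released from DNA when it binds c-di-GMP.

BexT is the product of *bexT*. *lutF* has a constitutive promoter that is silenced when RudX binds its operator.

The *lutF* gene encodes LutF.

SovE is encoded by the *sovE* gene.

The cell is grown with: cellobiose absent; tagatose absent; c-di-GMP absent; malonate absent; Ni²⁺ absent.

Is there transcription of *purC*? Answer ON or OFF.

OFF

Tagatose is absent, so JovZ is active.
Ni²⁺ is absent, so YilE is inactive.
With repressor JovZ bound, *dovA* is not transcribed.
So DovA is not produced.
c-di-GMP is absent, so FenQ is active.
With repressor FenQ bound, *torF* is not transcribed.
So TorF is not produced.
With no repressor bound, *jalM* is transcribed.
So JalM is produced and active.
Cellobiose is absent, so RudX is inactive.
With no repressor bound, *lutF* is transcribed.
So LutF is produced and active.
With repressor LutF bound, *yilF* is not transcribed.
So YilF is not produced.
Malonate is absent, so NolD is active.
With repressor NolD bound, *bexT* is not transcribed.
So BexT is not produced.
With no repressor bound, *sovE* is transcribed.
So SovE is produced and active.
With repressor SovE bound, *dulL* is not transcribed.
So DulL is not produced.
Required activator DulL is absent, so *qilV* is not transcribed.
So QilV is not produced.
Required activator QilV is absent, so *purC* is not transcribed.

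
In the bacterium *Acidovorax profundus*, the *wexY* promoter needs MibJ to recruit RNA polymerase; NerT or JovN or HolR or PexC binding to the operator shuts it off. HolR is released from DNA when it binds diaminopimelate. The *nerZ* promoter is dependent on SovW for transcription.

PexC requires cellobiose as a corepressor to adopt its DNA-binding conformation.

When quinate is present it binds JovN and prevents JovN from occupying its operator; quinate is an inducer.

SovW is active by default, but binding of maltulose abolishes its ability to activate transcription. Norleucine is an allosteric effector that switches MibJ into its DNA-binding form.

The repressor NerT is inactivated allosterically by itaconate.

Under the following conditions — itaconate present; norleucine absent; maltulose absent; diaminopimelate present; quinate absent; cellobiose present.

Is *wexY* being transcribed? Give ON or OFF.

OFF

Itaconate is present, so NerT is inactive.
Norleucine is absent, so MibJ is inactive.
Quinate is absent, so JovN is active.
Diaminopimelate is present, so HolR is inactive.
Cellobiose is present, so PexC is active.
With repressor JovN bound, *wexY* is not transcribed.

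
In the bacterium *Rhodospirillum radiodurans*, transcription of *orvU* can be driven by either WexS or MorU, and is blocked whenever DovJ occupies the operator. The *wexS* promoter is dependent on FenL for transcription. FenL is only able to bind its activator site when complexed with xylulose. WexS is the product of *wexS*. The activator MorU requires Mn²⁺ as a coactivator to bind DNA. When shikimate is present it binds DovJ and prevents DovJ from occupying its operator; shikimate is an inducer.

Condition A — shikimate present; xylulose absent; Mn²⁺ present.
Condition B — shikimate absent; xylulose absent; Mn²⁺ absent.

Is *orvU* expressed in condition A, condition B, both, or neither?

A only

Condition A:
Shikimate is present, so DovJ is inactive.
Xylulose is absent, so FenL is inactive.
Required activator FenL is absent, so *wexS* is not transcribed.
So WexS is not produced.
Mn²⁺ is present, so MorU is active.
Activator MorU is present, so *orvU* is transcribed.
→ *orvU* is ON in A.
Condition B:
Shikimate is absent, so DovJ is active.
Xylulose is absent, so FenL is inactive.
Required activator FenL is absent, so *wexS* is not transcribed.
So WexS is not produced.
Mn²⁺ is absent, so MorU is inactive.
With repressor DovJ bound, *orvU* is not transcribed.
→ *orvU* is OFF in B.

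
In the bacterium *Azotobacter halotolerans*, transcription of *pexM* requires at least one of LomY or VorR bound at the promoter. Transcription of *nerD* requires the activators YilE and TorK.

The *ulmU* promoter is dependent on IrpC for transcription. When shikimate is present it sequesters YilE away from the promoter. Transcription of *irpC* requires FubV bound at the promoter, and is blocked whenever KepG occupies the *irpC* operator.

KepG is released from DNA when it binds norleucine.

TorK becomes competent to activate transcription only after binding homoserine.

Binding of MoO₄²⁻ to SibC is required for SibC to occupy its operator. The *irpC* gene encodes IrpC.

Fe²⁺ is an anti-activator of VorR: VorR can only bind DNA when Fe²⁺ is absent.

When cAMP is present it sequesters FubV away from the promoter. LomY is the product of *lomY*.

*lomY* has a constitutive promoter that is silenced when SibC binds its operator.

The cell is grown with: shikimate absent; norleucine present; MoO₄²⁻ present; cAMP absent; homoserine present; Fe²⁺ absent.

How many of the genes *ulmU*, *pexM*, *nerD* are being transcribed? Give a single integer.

3

Norleucine is present, so KepG is inactive.
cAMP is absent, so FubV is active.
No repressor is bound and FubV is active, so *irpC* is transcribed.
So IrpC is produced and active.
No repressor is bound and IrpC is active, so *ulmU* is transcribed.
→ *ulmU* is ON.
MoO₄²⁻ is present, so SibC is active.
With repressor SibC bound, *lomY* is not transcribed.
So LomY is not produced.
Fe²⁺ is absent, so VorR is active.
Activator VorR is present, so *pexM* is transcribed.
→ *pexM* is ON.
Shikimate is absent, so YilE is active.
Homoserine is present, so TorK is active.
No repressor is bound and YilE and TorK are active, so *nerD* is transcribed.
→ *nerD* is ON.
3 of the 3 genes are transcribed.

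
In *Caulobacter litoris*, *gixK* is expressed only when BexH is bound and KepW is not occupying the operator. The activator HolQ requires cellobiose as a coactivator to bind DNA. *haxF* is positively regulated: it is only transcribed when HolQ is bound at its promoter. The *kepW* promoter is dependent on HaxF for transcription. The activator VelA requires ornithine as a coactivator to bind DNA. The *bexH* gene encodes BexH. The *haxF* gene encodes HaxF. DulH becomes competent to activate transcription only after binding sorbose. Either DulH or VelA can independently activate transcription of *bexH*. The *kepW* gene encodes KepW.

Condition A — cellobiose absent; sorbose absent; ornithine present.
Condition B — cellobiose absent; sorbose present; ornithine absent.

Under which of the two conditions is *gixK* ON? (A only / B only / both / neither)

Condition A:
Cellobiose is absent, so HolQ is inactive.
Required activator HolQ is absent, so *haxF* is not transcribed.
So HaxF is not produced.
Required activator HaxF is absent, so *kepW* is not transcribed.
So KepW is not produced.
Sorbose is absent, so DulH is inactive.
Ornithine is present, so VelA is active.
Activator VelA is present, so *bexH* is transcribed.
So BexH is produced and active.
No repressor is bound and BexH is active, so *gixK* is transcribed.
→ *gixK* is ON in A.
Condition B:
Cellobiose is absent, so HolQ is inactive.
Required activator HolQ is absent, so *haxF* is not transcribed.
So HaxF is not produced.
Required activator HaxF is absent, so *kepW* is not transcribed.
So KepW is not produced.
Sorbose is present, so DulH is active.
Ornithine is absent, so VelA is inactive.
Activator DulH is present, so *bexH* is transcribed.
So BexH is produced and active.
No repressor is bound and BexH is active, so *gixK* is transcribed.
→ *gixK* is ON in B.

both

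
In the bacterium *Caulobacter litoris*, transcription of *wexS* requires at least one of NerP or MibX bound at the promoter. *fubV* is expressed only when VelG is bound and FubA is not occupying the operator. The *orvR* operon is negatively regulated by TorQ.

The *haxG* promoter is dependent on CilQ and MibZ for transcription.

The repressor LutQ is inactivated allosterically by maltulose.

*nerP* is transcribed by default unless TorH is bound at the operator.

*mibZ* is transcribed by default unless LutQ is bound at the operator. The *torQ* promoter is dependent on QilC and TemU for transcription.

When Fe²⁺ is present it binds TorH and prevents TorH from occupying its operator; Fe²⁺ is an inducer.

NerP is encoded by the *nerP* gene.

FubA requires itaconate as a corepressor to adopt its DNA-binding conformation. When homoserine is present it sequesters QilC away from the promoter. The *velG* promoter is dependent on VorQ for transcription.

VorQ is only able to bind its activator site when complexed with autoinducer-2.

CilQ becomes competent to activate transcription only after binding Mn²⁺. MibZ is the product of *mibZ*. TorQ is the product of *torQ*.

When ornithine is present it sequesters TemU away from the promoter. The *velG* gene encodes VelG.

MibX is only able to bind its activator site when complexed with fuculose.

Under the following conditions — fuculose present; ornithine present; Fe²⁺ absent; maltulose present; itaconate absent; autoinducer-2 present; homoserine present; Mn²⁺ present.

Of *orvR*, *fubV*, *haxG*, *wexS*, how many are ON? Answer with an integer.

4

Homoserine is present, so QilC is inactive.
Ornithine is present, so TemU is inactive.
Required activator QilC is absent, so *torQ* is not transcribed.
So TorQ is not produced.
With no repressor bound, *orvR* is transcribed.
→ *orvR* is ON.
Itaconate is absent, so FubA is inactive.
Autoinducer-2 is present, so VorQ is active.
No repressor is bound and VorQ is active, so *velG* is transcribed.
So VelG is produced and active.
No repressor is bound and VelG is active, so *fubV* is transcribed.
→ *fubV* is ON.
Mn²⁺ is present, so CilQ is active.
Maltulose is present, so LutQ is inactive.
With no repressor bound, *mibZ* is transcribed.
So MibZ is produced and active.
No repressor is bound and CilQ and MibZ are active, so *haxG* is transcribed.
→ *haxG* is ON.
Fe²⁺ is absent, so TorH is active.
With repressor TorH bound, *nerP* is not transcribed.
So NerP is not produced.
Fuculose is present, so MibX is active.
Activator MibX is present, so *wexS* is transcribed.
→ *wexS* is ON.
4 of the 4 genes are transcribed.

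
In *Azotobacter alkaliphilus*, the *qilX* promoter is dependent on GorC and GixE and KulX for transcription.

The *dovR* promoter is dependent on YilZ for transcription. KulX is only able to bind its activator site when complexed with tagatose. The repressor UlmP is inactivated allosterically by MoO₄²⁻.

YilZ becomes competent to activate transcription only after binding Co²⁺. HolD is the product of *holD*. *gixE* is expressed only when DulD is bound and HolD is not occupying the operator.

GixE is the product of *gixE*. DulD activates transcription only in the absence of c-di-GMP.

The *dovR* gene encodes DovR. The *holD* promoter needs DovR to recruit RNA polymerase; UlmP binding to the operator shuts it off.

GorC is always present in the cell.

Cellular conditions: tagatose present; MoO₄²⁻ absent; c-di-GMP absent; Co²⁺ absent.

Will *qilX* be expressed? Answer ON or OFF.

GorC is produced constitutively and is active.
MoO₄²⁻ is absent, so UlmP is active.
Co²⁺ is absent, so YilZ is inactive.
Required activator YilZ is absent, so *dovR* is not transcribed.
So DovR is not produced.
With repressor UlmP bound, *holD* is not transcribed.
So HolD is not produced.
c-di-GMP is absent, so DulD is active.
No repressor is bound and DulD is active, so *gixE* is transcribed.
So GixE is produced and active.
Tagatose is present, so KulX is active.
No repressor is bound and GorC and GixE and KulX are active, so *qilX* is transcribed.

ON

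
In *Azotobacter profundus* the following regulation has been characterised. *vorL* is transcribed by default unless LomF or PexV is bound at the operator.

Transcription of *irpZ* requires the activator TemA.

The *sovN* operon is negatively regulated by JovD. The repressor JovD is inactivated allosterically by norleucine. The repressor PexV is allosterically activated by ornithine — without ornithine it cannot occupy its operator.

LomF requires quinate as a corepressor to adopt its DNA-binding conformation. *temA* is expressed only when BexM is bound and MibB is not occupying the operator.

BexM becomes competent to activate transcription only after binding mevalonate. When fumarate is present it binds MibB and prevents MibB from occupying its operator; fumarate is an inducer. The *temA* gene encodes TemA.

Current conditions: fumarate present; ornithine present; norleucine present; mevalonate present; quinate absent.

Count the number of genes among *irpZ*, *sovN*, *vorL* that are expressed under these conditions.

Fumarate is present, so MibB is inactive.
Mevalonate is present, so BexM is active.
No repressor is bound and BexM is active, so *temA* is transcribed.
So TemA is produced and active.
No repressor is bound and TemA is active, so *irpZ* is transcribed.
→ *irpZ* is ON.
Norleucine is present, so JovD is inactive.
With no repressor bound, *sovN* is transcribed.
→ *sovN* is ON.
Quinate is absent, so LomF is inactive.
Ornithine is present, so PexV is active.
With repressor PexV bound, *vorL* is not transcribed.
→ *vorL* is OFF.
2 of the 3 genes are transcribed.

2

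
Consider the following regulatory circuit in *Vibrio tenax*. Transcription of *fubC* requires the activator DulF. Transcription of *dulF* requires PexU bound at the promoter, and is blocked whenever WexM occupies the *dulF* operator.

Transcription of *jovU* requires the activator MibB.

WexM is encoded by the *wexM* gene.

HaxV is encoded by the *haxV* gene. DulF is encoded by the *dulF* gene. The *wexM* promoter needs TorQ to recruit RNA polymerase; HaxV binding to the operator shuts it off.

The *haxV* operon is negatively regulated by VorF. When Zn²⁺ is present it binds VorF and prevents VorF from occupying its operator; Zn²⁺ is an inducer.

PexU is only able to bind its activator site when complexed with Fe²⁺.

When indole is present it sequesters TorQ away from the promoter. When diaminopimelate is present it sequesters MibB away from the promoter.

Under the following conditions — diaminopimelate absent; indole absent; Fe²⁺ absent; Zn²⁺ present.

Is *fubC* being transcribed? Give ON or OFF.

OFF

Zn²⁺ is present, so VorF is inactive.
With no repressor bound, *haxV* is transcribed.
So HaxV is produced and active.
Indole is absent, so TorQ is active.
With repressor HaxV bound, *wexM* is not transcribed.
So WexM is not produced.
Fe²⁺ is absent, so PexU is inactive.
Required activator PexU is absent, so *dulF* is not transcribed.
So DulF is not produced.
Required activator DulF is absent, so *fubC* is not transcribed.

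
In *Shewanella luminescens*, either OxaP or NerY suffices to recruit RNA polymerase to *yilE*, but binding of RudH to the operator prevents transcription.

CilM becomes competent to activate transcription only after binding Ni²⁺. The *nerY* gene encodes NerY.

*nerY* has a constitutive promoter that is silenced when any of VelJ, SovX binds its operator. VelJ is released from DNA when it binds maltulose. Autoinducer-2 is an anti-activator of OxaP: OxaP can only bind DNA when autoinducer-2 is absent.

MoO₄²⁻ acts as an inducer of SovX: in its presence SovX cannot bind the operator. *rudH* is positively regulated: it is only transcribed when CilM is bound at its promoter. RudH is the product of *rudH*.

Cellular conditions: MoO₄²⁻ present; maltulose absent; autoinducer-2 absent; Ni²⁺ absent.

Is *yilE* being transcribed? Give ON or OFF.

Ni²⁺ is absent, so CilM is inactive.
Required activator CilM is absent, so *rudH* is not transcribed.
So RudH is not produced.
Autoinducer-2 is absent, so OxaP is active.
Maltulose is absent, so VelJ is active.
MoO₄²⁻ is present, so SovX is inactive.
With repressor VelJ bound, *nerY* is not transcribed.
So NerY is not produced.
Activator OxaP is present, so *yilE* is transcribed.

ON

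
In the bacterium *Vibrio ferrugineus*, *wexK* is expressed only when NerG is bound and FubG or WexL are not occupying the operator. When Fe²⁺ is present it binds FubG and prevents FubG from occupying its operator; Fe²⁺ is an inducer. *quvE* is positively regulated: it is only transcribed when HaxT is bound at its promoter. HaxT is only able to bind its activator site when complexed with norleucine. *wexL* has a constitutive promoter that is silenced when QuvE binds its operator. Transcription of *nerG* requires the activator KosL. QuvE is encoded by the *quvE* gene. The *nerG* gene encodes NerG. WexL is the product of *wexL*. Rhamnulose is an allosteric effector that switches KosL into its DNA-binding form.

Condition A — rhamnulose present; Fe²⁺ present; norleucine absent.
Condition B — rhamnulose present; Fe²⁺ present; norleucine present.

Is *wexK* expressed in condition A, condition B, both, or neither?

B only

Condition A:
Rhamnulose is present, so KosL is active.
No repressor is bound and KosL is active, so *nerG* is transcribed.
So NerG is produced and active.
Fe²⁺ is present, so FubG is inactive.
Norleucine is absent, so HaxT is inactive.
Required activator HaxT is absent, so *quvE* is not transcribed.
So QuvE is not produced.
With no repressor bound, *wexL* is transcribed.
So WexL is produced and active.
With repressor WexL bound, *wexK* is not transcribed.
→ *wexK* is OFF in A.
Condition B:
Rhamnulose is present, so KosL is active.
No repressor is bound and KosL is active, so *nerG* is transcribed.
So NerG is produced and active.
Fe²⁺ is present, so FubG is inactive.
Norleucine is present, so HaxT is active.
No repressor is bound and HaxT is active, so *quvE* is transcribed.
So QuvE is produced and active.
With repressor QuvE bound, *wexL* is not transcribed.
So WexL is not produced.
No repressor is bound and NerG is active, so *wexK* is transcribed.
→ *wexK* is ON in B.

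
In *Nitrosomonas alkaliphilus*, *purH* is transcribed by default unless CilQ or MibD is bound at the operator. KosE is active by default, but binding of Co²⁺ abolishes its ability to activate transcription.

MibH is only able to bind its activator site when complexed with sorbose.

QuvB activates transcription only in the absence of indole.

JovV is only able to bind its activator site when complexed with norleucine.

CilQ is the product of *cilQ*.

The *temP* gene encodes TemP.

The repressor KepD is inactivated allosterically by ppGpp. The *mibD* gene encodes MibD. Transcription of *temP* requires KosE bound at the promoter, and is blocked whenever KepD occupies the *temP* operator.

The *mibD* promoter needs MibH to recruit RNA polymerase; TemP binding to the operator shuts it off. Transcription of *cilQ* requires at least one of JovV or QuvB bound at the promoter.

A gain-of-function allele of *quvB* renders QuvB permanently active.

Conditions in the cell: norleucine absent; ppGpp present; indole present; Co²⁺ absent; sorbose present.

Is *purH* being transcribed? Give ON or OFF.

OFF

Norleucine is absent, so JovV is inactive.
QuvB is constitutively active in this strain.
Activator QuvB is present, so *cilQ* is transcribed.
So CilQ is produced and active.
ppGpp is present, so KepD is inactive.
Co²⁺ is absent, so KosE is active.
No repressor is bound and KosE is active, so *temP* is transcribed.
So TemP is produced and active.
Sorbose is present, so MibH is active.
With repressor TemP bound, *mibD* is not transcribed.
So MibD is not produced.
With repressor CilQ bound, *purH* is not transcribed.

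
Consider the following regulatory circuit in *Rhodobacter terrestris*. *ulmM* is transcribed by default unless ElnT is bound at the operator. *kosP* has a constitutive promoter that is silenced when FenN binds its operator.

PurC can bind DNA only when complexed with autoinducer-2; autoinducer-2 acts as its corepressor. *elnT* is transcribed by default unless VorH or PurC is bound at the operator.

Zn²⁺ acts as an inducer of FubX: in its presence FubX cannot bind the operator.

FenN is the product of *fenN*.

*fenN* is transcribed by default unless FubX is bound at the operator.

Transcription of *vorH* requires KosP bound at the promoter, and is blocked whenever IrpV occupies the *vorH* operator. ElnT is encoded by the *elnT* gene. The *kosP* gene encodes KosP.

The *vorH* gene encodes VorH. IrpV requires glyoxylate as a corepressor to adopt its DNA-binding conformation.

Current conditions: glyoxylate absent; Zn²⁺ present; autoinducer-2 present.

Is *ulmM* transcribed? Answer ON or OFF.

ON

Zn²⁺ is present, so FubX is inactive.
With no repressor bound, *fenN* is transcribed.
So FenN is produced and active.
With repressor FenN bound, *kosP* is not transcribed.
So KosP is not produced.
Glyoxylate is absent, so IrpV is inactive.
Required activator KosP is absent, so *vorH* is not transcribed.
So VorH is not produced.
Autoinducer-2 is present, so PurC is active.
With repressor PurC bound, *elnT* is not transcribed.
So ElnT is not produced.
With no repressor bound, *ulmM* is transcribed.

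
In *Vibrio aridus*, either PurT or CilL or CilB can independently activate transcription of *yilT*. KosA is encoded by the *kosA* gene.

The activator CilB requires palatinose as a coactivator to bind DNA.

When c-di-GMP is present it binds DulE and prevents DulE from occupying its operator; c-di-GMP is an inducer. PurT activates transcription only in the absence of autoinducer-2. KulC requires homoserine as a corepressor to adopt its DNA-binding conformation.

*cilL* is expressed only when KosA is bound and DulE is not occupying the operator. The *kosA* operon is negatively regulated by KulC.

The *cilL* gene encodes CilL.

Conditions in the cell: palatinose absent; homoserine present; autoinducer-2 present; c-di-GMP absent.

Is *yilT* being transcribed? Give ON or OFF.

Autoinducer-2 is present, so PurT is inactive.
Homoserine is present, so KulC is active.
With repressor KulC bound, *kosA* is not transcribed.
So KosA is not produced.
c-di-GMP is absent, so DulE is active.
With repressor DulE bound, *cilL* is not transcribed.
So CilL is not produced.
Palatinose is absent, so CilB is inactive.
No activator is available at the *yilT* promoter, so *yilT* is not transcribed.

OFF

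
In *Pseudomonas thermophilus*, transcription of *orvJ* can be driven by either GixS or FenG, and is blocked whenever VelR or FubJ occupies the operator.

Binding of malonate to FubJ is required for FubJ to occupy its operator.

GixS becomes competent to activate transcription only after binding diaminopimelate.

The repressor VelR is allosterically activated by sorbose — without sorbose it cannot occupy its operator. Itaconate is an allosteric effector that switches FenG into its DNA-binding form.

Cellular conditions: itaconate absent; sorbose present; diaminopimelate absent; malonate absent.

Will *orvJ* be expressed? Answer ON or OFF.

Sorbose is present, so VelR is active.
Malonate is absent, so FubJ is inactive.
Diaminopimelate is absent, so GixS is inactive.
Itaconate is absent, so FenG is inactive.
With repressor VelR bound, *orvJ* is not transcribed.

OFF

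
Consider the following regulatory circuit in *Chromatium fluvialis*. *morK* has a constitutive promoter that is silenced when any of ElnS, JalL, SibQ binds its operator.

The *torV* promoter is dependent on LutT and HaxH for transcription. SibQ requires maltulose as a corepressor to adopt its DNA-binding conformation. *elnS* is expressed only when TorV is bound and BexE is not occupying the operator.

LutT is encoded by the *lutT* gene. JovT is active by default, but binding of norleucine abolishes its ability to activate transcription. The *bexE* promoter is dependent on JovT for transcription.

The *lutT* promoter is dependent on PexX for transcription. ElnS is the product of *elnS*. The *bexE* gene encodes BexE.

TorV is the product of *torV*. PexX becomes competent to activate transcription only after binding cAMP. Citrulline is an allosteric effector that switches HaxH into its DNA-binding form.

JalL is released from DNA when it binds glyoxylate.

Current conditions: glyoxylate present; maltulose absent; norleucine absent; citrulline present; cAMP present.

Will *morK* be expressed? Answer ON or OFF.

cAMP is present, so PexX is active.
No repressor is bound and PexX is active, so *lutT* is transcribed.
So LutT is produced and active.
Citrulline is present, so HaxH is active.
No repressor is bound and LutT and HaxH are active, so *torV* is transcribed.
So TorV is produced and active.
Norleucine is absent, so JovT is active.
No repressor is bound and JovT is active, so *bexE* is transcribed.
So BexE is produced and active.
With repressor BexE bound, *elnS* is not transcribed.
So ElnS is not produced.
Glyoxylate is present, so JalL is inactive.
Maltulose is absent, so SibQ is inactive.
With no repressor bound, *morK* is transcribed.

ON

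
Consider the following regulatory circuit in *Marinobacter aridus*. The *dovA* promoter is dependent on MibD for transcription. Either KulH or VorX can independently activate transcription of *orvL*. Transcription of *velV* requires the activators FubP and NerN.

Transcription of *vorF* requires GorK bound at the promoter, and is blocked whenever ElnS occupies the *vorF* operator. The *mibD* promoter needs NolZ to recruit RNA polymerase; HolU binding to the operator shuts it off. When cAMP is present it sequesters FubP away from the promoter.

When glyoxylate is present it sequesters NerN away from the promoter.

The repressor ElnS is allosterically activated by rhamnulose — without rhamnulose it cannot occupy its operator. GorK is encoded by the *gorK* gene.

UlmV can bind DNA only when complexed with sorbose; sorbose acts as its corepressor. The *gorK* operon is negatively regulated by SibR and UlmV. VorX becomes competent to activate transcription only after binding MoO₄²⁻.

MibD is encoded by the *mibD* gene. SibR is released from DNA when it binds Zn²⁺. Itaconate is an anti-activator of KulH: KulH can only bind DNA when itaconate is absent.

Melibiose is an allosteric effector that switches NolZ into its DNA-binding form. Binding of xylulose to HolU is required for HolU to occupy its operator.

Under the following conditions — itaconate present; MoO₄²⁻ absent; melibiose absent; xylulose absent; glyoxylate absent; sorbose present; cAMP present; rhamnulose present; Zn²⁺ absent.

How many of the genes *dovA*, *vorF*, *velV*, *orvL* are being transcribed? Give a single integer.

0

Melibiose is absent, so NolZ is inactive.
Xylulose is absent, so HolU is inactive.
Required activator NolZ is absent, so *mibD* is not transcribed.
So MibD is not produced.
Required activator MibD is absent, so *dovA* is not transcribed.
→ *dovA* is OFF.
Zn²⁺ is absent, so SibR is active.
Sorbose is present, so UlmV is active.
With repressor SibR bound, *gorK* is not transcribed.
So GorK is not produced.
Rhamnulose is present, so ElnS is active.
With repressor ElnS bound, *vorF* is not transcribed.
→ *vorF* is OFF.
cAMP is present, so FubP is inactive.
Glyoxylate is absent, so NerN is active.
Required activator FubP is absent, so *velV* is not transcribed.
→ *velV* is OFF.
Itaconate is present, so KulH is inactive.
MoO₄²⁻ is absent, so VorX is inactive.
No activator is available at the *orvL* promoter, so *orvL* is not transcribed.
→ *orvL* is OFF.
0 of the 4 genes are transcribed.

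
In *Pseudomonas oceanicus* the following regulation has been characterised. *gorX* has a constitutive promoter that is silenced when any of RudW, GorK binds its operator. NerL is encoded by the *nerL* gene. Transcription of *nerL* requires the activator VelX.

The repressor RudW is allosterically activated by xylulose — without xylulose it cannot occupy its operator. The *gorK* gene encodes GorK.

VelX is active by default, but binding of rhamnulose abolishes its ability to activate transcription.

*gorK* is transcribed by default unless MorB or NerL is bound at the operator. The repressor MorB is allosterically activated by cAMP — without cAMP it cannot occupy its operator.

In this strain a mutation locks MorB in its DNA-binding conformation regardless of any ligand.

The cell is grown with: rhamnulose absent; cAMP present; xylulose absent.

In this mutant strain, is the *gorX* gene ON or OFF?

ON

Xylulose is absent, so RudW is inactive.
MorB is constitutively active in this strain.
Rhamnulose is absent, so VelX is active.
No repressor is bound and VelX is active, so *nerL* is transcribed.
So NerL is produced and active.
With repressor MorB bound, *gorK* is not transcribed.
So GorK is not produced.
With no repressor bound, *gorX* is transcribed.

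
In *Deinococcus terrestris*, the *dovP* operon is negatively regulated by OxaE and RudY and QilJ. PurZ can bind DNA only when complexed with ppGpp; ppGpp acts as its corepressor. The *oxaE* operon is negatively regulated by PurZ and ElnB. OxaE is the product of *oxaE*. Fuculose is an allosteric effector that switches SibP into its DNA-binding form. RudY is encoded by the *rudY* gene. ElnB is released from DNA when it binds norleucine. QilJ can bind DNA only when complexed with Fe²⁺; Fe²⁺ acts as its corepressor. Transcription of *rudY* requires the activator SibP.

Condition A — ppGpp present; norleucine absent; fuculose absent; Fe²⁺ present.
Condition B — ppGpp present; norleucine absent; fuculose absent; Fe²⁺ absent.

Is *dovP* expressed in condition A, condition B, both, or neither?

Condition A:
ppGpp is present, so PurZ is active.
Norleucine is absent, so ElnB is active.
With repressor PurZ bound, *oxaE* is not transcribed.
So OxaE is not produced.
Fuculose is absent, so SibP is inactive.
Required activator SibP is absent, so *rudY* is not transcribed.
So RudY is not produced.
Fe²⁺ is present, so QilJ is active.
With repressor QilJ bound, *dovP* is not transcribed.
→ *dovP* is OFF in A.
Condition B:
ppGpp is present, so PurZ is active.
Norleucine is absent, so ElnB is active.
With repressor PurZ bound, *oxaE* is not transcribed.
So OxaE is not produced.
Fuculose is absent, so SibP is inactive.
Required activator SibP is absent, so *rudY* is not transcribed.
So RudY is not produced.
Fe²⁺ is absent, so QilJ is inactive.
With no repressor bound, *dovP* is transcribed.
→ *dovP* is ON in B.

B only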